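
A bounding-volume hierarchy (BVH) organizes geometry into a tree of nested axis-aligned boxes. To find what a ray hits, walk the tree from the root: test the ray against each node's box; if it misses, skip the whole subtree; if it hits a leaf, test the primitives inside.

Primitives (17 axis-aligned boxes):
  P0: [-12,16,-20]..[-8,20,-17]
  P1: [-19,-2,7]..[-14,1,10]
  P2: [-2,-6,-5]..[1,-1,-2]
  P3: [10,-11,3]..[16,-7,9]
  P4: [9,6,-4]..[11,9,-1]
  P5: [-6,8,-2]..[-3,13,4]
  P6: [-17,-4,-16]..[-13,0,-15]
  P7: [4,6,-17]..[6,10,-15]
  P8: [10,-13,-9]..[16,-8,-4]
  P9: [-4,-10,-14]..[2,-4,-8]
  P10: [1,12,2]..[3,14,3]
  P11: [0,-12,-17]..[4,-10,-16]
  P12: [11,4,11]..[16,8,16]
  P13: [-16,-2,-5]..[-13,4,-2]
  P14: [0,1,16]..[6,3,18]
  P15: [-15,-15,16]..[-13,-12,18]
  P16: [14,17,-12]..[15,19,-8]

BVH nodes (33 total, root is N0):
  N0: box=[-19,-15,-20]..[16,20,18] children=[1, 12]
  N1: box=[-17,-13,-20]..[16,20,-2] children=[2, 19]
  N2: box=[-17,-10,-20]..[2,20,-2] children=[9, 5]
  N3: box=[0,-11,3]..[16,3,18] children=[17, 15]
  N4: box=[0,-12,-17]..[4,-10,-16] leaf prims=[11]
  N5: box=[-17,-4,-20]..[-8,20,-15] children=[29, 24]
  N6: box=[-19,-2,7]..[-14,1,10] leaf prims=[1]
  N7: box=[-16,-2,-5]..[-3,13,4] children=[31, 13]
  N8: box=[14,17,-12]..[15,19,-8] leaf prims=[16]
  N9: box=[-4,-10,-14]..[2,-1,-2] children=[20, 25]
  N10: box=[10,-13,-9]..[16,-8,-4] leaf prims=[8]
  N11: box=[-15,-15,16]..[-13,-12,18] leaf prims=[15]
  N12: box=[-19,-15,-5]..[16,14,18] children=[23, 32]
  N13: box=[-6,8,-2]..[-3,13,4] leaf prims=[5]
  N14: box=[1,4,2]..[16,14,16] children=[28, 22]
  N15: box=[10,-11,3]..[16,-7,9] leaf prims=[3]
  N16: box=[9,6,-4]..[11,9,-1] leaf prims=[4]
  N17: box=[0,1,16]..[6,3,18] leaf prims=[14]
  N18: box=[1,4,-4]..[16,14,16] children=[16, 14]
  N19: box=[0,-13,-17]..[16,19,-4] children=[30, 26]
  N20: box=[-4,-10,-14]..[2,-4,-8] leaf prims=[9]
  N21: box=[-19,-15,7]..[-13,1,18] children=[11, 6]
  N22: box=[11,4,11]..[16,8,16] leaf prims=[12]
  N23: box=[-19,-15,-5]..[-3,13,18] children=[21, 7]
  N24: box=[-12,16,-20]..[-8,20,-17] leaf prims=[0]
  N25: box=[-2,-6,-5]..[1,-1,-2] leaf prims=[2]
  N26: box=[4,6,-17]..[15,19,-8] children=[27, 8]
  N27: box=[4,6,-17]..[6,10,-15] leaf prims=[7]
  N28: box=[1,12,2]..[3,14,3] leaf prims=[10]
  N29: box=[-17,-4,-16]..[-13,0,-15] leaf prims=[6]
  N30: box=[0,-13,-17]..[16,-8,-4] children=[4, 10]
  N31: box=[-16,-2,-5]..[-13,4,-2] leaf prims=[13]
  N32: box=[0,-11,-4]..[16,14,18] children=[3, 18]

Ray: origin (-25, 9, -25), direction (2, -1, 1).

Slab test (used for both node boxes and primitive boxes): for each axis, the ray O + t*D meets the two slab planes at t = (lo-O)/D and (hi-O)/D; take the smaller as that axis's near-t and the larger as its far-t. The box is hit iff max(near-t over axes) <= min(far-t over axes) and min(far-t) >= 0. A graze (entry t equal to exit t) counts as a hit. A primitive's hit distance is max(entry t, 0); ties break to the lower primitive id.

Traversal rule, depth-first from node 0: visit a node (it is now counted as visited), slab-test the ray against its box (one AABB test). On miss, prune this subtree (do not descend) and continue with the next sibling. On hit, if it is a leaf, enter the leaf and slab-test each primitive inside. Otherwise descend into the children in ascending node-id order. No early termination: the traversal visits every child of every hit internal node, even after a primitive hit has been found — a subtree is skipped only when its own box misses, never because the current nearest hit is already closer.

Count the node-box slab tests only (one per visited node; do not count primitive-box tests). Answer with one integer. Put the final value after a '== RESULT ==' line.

Traverse from the root:
N0 x:[3,41/2] y:[-11,24] z:[5,43] -> hit [5,41/2], descend [1, 12]
  N1 x:[4,41/2] y:[-11,22] z:[5,23] -> hit [5,41/2], descend [2, 19]
    N2 x:[4,27/2] y:[-11,19] z:[5,23] -> hit [5,27/2], descend [5, 9]
      N5 x:[4,17/2] y:[-11,13] z:[5,10] -> hit [5,17/2], descend [24, 29]
        N24 x:[13/2,17/2] y:[-11,-7] z:[5,8] -> miss, prune
        N29 x:[4,6] y:[9,13] z:[9,10] -> miss, prune
      N9 x:[21/2,27/2] y:[10,19] z:[11,23] -> hit [11,27/2], descend [20, 25]
        N20 x:[21/2,27/2] y:[13,19] z:[11,17] -> hit [13,27/2] leaf, test {P9@t=13}
        N25 x:[23/2,13] y:[10,15] z:[20,23] -> miss, prune
    N19 x:[25/2,41/2] y:[-10,22] z:[8,21] -> hit [25/2,41/2], descend [26, 30]
      N26 x:[29/2,20] y:[-10,3] z:[8,17] -> miss, prune
      N30 x:[25/2,41/2] y:[17,22] z:[8,21] -> hit [17,41/2], descend [4, 10]
        N4 x:[25/2,29/2] y:[19,21] z:[8,9] -> miss, prune
        N10 x:[35/2,41/2] y:[17,22] z:[16,21] -> hit [35/2,41/2] leaf, test {P8@t=35/2}
  N12 x:[3,41/2] y:[-5,24] z:[20,43] -> hit [20,41/2], descend [23, 32]
    N23 x:[3,11] y:[-4,24] z:[20,43] -> miss, prune
    N32 x:[25/2,41/2] y:[-5,20] z:[21,43] -> miss, prune

Visited [0, 1, 2, 5, 24, 29, 9, 20, 25, 19, 26, 30, 4, 10, 12, 23, 32]. Tests: 17 box, 2 leaf. Nearest: P9.

== RESULT ==
17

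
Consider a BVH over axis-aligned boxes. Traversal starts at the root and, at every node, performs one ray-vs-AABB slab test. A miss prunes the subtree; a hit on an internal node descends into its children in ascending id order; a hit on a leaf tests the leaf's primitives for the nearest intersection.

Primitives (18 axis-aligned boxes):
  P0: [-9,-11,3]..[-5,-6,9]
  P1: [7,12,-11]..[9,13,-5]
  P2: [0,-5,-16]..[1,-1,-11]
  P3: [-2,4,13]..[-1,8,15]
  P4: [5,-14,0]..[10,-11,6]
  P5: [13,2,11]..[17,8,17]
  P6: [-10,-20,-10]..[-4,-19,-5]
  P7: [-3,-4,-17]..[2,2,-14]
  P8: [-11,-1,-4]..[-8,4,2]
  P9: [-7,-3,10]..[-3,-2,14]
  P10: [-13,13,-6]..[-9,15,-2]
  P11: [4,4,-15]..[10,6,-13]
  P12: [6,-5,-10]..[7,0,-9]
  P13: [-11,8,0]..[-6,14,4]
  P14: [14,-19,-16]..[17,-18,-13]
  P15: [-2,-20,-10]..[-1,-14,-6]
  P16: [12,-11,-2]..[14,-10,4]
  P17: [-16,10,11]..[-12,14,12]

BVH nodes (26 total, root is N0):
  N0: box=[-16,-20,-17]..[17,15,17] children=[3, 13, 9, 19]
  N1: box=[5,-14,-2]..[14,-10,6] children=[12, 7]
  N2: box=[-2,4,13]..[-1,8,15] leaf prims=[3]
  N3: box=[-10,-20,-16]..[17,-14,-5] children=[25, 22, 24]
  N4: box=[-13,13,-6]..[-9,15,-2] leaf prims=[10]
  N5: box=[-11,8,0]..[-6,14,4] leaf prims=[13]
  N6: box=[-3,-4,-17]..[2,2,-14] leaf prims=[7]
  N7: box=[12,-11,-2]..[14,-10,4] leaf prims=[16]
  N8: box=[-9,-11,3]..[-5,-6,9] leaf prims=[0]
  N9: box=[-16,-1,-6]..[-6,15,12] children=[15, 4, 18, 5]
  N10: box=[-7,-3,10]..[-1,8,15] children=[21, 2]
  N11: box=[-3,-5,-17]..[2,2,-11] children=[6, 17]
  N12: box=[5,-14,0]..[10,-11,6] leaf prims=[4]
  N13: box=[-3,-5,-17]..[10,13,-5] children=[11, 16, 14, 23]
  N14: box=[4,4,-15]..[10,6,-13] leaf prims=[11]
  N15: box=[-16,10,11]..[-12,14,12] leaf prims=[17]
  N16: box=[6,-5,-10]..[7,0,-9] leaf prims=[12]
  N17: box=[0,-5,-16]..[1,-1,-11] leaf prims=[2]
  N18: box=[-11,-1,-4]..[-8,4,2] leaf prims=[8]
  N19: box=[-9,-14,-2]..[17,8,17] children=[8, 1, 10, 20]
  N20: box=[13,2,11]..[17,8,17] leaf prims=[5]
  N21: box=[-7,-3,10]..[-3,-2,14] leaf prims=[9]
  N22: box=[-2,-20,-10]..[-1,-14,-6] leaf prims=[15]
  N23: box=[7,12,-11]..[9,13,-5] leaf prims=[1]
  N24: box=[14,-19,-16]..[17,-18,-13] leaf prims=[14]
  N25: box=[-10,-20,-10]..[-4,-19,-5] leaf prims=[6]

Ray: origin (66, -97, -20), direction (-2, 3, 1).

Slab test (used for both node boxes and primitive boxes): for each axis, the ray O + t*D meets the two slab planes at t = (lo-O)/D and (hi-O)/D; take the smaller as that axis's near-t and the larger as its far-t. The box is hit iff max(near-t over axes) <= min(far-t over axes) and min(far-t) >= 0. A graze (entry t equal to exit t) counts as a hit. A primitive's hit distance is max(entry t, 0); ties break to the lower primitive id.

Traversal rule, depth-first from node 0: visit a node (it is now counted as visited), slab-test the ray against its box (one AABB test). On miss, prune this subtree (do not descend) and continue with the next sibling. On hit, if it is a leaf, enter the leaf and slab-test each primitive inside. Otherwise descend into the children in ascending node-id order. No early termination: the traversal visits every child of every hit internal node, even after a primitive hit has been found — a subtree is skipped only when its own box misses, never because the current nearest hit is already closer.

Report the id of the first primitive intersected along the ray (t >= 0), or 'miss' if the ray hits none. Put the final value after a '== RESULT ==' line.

Trace the traversal:
N0 x:[49/2,41] y:[77/3,112/3] z:[3,37] -> hit [77/3,37], descend [3, 9, 13, 19]
  N3 x:[49/2,38] y:[77/3,83/3] z:[4,15] -> miss, prune
  N9 x:[36,41] y:[32,112/3] z:[14,32] -> miss, prune
  N13 x:[28,69/2] y:[92/3,110/3] z:[3,15] -> miss, prune
  N19 x:[49/2,75/2] y:[83/3,35] z:[18,37] -> hit [83/3,35], descend [1, 8, 10, 20]
    N1 x:[26,61/2] y:[83/3,29] z:[18,26] -> miss, prune
    N8 x:[71/2,75/2] y:[86/3,91/3] z:[23,29] -> miss, prune
    N10 x:[67/2,73/2] y:[94/3,35] z:[30,35] -> hit [67/2,35], descend [2, 21]
      N2 x:[67/2,34] y:[101/3,35] z:[33,35] -> hit [101/3,34] leaf, test {P3@t=101/3}
      N21 x:[69/2,73/2] y:[94/3,95/3] z:[30,34] -> miss, prune
    N20 x:[49/2,53/2] y:[33,35] z:[31,37] -> miss, prune

Visited [0, 3, 9, 13, 19, 1, 8, 10, 2, 21, 20]. Tests: 11 box, 1 leaf. Nearest: P3.

== RESULT ==
3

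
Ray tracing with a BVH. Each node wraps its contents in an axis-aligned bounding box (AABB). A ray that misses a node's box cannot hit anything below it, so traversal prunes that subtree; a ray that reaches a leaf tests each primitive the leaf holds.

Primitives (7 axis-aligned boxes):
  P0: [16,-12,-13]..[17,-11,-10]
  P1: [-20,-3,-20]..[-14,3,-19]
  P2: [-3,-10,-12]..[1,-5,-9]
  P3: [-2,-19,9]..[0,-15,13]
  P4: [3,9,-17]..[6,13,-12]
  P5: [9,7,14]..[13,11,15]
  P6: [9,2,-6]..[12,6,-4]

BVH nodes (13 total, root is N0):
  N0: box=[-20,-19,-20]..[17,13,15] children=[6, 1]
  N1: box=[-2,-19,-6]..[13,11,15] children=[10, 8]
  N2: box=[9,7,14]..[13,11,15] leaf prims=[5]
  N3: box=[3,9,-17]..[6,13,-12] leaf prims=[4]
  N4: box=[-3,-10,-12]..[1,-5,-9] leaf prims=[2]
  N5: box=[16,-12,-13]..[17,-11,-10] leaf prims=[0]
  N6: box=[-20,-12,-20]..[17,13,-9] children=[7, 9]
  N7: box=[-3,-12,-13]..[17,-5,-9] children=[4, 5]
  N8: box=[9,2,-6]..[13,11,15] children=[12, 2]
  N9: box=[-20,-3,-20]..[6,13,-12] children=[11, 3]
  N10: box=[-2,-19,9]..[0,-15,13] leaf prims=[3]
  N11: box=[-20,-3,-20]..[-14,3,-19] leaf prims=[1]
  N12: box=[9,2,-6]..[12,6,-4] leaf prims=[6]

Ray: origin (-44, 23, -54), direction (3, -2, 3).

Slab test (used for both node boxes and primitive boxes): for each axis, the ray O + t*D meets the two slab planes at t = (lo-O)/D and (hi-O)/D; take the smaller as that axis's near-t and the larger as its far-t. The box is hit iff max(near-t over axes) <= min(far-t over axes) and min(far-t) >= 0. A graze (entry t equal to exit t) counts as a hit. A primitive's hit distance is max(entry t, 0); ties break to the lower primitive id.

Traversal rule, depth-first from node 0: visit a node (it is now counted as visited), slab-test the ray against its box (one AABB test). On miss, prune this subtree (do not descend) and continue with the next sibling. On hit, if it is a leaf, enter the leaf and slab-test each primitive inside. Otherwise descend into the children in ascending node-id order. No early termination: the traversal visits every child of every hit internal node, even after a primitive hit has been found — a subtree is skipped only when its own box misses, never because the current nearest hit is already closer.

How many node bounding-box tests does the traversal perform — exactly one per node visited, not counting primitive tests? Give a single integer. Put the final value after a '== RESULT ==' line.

Trace the traversal:
N0 x:[8,61/3] y:[5,21] z:[34/3,23] -> hit [34/3,61/3], descend [1, 6]
  N1 x:[14,19] y:[6,21] z:[16,23] -> hit [16,19], descend [8, 10]
    N8 x:[53/3,19] y:[6,21/2] z:[16,23] -> miss, prune
    N10 x:[14,44/3] y:[19,21] z:[21,67/3] -> miss, prune
  N6 x:[8,61/3] y:[5,35/2] z:[34/3,15] -> hit [34/3,15], descend [7, 9]
    N7 x:[41/3,61/3] y:[14,35/2] z:[41/3,15] -> hit [14,15], descend [4, 5]
      N4 x:[41/3,15] y:[14,33/2] z:[14,15] -> hit [14,15] leaf, test {P2@t=14}
      N5 x:[20,61/3] y:[17,35/2] z:[41/3,44/3] -> miss, prune
    N9 x:[8,50/3] y:[5,13] z:[34/3,14] -> hit [34/3,13], descend [3, 11]
      N3 x:[47/3,50/3] y:[5,7] z:[37/3,14] -> miss, prune
      N11 x:[8,10] y:[10,13] z:[34/3,35/3] -> miss, prune

11 AABB tests over nodes [0, 1, 8, 10, 6, 7, 4, 5, 9, 3, 11]; 1 leaf entered; closest P2.

== RESULT ==
11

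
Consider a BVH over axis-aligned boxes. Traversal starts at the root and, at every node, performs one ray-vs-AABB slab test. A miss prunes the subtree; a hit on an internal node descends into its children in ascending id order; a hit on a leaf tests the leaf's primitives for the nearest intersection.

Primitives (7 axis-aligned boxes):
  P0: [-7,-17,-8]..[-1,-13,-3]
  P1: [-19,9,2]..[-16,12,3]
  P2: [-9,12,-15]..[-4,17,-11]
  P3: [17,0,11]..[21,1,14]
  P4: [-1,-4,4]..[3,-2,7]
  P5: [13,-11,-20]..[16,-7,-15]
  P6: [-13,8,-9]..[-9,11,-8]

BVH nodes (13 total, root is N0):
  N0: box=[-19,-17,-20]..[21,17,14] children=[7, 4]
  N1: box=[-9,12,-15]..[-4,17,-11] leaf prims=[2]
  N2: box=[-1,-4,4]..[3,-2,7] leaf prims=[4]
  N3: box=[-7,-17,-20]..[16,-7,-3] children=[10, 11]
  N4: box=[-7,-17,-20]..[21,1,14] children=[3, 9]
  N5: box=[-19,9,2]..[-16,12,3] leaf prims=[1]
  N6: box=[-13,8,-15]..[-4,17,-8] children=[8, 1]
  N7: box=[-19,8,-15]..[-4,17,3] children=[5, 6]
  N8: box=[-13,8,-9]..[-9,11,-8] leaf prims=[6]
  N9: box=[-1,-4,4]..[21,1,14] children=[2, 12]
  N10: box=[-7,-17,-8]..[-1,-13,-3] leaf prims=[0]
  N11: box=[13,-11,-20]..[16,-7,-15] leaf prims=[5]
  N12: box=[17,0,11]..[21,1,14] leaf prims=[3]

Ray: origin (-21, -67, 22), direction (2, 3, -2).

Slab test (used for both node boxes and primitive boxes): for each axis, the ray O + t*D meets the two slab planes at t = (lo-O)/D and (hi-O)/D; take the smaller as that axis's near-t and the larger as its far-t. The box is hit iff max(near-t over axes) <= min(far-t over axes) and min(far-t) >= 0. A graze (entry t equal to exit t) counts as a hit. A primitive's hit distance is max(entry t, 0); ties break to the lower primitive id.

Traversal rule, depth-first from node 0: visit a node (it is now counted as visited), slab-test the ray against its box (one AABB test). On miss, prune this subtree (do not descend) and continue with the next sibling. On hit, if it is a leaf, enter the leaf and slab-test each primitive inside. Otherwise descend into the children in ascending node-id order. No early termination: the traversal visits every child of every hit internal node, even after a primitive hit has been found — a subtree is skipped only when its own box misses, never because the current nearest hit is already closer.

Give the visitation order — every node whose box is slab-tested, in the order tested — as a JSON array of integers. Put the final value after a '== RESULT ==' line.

Walk:
N0 x:[1,21] y:[50/3,28] z:[4,21] -> hit [50/3,21], descend [4, 7]
  N4 x:[7,21] y:[50/3,68/3] z:[4,21] -> hit [50/3,21], descend [3, 9]
    N3 x:[7,37/2] y:[50/3,20] z:[25/2,21] -> hit [50/3,37/2], descend [10, 11]
      N10 x:[7,10] y:[50/3,18] z:[25/2,15] -> miss, prune
      N11 x:[17,37/2] y:[56/3,20] z:[37/2,21] -> miss, prune
    N9 x:[10,21] y:[21,68/3] z:[4,9] -> miss, prune
  N7 x:[1,17/2] y:[25,28] z:[19/2,37/2] -> miss, prune

7 AABB tests over nodes [0, 4, 3, 10, 11, 9, 7]; 0 leaves entered; closest miss.

== RESULT ==
[0, 4, 3, 10, 11, 9, 7]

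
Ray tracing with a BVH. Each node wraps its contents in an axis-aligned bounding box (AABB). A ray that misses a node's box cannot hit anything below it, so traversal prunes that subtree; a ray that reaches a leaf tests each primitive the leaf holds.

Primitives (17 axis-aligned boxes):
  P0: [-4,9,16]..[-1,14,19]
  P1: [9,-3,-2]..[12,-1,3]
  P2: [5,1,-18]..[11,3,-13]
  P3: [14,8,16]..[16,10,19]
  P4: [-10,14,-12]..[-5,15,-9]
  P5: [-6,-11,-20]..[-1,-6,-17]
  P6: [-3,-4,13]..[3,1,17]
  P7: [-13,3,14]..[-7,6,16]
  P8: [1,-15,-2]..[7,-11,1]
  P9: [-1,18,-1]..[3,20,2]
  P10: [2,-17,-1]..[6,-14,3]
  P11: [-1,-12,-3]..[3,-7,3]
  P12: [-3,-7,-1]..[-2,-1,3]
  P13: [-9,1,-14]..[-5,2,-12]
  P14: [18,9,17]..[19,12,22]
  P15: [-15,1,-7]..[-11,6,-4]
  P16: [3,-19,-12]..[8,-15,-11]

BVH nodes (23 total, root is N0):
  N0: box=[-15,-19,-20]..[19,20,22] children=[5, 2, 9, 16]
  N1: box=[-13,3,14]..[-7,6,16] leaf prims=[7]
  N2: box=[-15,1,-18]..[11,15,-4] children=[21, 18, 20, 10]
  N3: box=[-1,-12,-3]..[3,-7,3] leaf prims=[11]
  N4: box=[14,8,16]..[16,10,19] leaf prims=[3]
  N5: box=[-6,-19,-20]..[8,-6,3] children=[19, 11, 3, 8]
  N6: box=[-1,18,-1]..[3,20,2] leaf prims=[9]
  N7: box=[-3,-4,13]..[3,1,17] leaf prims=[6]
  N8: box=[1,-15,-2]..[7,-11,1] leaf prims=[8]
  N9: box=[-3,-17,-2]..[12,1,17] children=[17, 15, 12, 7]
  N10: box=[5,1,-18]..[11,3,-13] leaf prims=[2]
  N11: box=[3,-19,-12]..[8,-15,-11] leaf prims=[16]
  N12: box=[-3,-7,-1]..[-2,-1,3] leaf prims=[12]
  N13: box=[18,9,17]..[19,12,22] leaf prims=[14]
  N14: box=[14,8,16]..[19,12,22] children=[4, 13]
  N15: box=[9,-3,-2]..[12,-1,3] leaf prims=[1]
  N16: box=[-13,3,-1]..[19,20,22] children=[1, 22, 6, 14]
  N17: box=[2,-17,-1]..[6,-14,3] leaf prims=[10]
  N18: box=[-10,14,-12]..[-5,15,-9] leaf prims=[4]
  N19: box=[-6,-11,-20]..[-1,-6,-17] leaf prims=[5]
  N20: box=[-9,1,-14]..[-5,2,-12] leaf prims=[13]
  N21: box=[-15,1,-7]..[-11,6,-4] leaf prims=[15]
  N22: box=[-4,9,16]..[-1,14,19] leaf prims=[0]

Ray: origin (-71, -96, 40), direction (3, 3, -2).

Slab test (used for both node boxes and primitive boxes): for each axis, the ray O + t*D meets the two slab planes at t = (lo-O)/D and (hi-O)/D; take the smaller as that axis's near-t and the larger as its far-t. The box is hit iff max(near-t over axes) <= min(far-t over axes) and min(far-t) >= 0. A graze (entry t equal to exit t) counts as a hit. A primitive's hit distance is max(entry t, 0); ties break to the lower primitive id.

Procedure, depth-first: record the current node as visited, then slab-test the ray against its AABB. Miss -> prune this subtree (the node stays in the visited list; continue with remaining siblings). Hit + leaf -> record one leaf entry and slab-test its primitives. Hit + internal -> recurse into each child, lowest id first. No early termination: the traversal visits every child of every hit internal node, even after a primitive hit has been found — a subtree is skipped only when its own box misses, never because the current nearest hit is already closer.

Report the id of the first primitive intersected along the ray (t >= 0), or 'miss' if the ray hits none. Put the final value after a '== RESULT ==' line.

Traverse from the root:
N0 x:[56/3,30] y:[77/3,116/3] z:[9,30] -> hit [77/3,30], descend [2, 5, 9, 16]
  N2 x:[56/3,82/3] y:[97/3,37] z:[22,29] -> miss, prune
  N5 x:[65/3,79/3] y:[77/3,30] z:[37/2,30] -> hit [77/3,79/3], descend [3, 8, 11, 19]
    N3 x:[70/3,74/3] y:[28,89/3] z:[37/2,43/2] -> miss, prune
    N8 x:[24,26] y:[27,85/3] z:[39/2,21] -> miss, prune
    N11 x:[74/3,79/3] y:[77/3,27] z:[51/2,26] -> hit [77/3,26] leaf, test {P16@t=77/3}
    N19 x:[65/3,70/3] y:[85/3,30] z:[57/2,30] -> miss, prune
  N9 x:[68/3,83/3] y:[79/3,97/3] z:[23/2,21] -> miss, prune
  N16 x:[58/3,30] y:[33,116/3] z:[9,41/2] -> miss, prune

order=[0, 2, 5, 3, 8, 11, 19, 9, 16]  |boxes|=9  |leaves|=1  hit=P16

== RESULT ==
16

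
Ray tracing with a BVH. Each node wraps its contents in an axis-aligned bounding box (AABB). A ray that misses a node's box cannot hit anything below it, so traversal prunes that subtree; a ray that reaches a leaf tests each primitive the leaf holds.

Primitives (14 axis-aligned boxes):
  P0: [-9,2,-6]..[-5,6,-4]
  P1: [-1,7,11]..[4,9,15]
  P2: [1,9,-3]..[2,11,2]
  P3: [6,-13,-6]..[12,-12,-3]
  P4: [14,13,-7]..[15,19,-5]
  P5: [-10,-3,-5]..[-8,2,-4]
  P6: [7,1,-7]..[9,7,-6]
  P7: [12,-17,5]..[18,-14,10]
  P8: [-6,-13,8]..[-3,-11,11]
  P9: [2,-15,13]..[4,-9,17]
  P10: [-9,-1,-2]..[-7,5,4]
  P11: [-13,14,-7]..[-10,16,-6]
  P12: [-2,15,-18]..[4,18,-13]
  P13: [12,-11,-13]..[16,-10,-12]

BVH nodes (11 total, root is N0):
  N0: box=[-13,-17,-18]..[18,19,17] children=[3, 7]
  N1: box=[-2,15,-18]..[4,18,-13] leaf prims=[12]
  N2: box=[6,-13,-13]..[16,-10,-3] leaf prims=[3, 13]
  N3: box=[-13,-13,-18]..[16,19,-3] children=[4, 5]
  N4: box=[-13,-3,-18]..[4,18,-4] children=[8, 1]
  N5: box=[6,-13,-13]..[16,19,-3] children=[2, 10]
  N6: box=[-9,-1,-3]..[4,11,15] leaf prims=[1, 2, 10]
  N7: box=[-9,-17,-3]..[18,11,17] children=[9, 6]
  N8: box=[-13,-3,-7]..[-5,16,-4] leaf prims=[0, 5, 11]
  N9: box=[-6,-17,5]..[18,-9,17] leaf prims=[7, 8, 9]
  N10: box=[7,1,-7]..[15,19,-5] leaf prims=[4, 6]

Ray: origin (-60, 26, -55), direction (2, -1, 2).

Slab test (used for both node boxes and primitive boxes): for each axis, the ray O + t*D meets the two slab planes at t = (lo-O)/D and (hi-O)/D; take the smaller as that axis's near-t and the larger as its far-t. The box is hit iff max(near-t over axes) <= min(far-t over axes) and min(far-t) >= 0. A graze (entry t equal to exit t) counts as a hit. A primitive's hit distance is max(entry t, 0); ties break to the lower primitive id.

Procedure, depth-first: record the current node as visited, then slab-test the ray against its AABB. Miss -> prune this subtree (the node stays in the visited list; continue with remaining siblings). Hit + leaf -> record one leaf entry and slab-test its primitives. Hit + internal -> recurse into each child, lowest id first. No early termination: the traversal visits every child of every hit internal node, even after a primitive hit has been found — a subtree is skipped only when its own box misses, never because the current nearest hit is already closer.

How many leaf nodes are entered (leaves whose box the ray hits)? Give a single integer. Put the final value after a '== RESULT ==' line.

Walk:
N0 x:[47/2,39] y:[7,43] z:[37/2,36] -> hit [47/2,36], descend [3, 7]
  N3 x:[47/2,38] y:[7,39] z:[37/2,26] -> hit [47/2,26], descend [4, 5]
    N4 x:[47/2,32] y:[8,29] z:[37/2,51/2] -> hit [47/2,51/2], descend [1, 8]
      N1 x:[29,32] y:[8,11] z:[37/2,21] -> miss, prune
      N8 x:[47/2,55/2] y:[10,29] z:[24,51/2] -> hit [24,51/2] leaf, test {P0(miss), P5@t=25, P11(miss)}
    N5 x:[33,38] y:[7,39] z:[21,26] -> miss, prune
  N7 x:[51/2,39] y:[15,43] z:[26,36] -> hit [26,36], descend [6, 9]
    N6 x:[51/2,32] y:[15,27] z:[26,35] -> hit [26,27] leaf, test {P1(miss), P2(miss), P10@t=53/2}
    N9 x:[27,39] y:[35,43] z:[30,36] -> hit [35,36] leaf, test {P7(miss), P8(miss), P9(miss)}

9 AABB tests over nodes [0, 3, 4, 1, 8, 5, 7, 6, 9]; 3 leaves entered; closest P5.

== RESULT ==
3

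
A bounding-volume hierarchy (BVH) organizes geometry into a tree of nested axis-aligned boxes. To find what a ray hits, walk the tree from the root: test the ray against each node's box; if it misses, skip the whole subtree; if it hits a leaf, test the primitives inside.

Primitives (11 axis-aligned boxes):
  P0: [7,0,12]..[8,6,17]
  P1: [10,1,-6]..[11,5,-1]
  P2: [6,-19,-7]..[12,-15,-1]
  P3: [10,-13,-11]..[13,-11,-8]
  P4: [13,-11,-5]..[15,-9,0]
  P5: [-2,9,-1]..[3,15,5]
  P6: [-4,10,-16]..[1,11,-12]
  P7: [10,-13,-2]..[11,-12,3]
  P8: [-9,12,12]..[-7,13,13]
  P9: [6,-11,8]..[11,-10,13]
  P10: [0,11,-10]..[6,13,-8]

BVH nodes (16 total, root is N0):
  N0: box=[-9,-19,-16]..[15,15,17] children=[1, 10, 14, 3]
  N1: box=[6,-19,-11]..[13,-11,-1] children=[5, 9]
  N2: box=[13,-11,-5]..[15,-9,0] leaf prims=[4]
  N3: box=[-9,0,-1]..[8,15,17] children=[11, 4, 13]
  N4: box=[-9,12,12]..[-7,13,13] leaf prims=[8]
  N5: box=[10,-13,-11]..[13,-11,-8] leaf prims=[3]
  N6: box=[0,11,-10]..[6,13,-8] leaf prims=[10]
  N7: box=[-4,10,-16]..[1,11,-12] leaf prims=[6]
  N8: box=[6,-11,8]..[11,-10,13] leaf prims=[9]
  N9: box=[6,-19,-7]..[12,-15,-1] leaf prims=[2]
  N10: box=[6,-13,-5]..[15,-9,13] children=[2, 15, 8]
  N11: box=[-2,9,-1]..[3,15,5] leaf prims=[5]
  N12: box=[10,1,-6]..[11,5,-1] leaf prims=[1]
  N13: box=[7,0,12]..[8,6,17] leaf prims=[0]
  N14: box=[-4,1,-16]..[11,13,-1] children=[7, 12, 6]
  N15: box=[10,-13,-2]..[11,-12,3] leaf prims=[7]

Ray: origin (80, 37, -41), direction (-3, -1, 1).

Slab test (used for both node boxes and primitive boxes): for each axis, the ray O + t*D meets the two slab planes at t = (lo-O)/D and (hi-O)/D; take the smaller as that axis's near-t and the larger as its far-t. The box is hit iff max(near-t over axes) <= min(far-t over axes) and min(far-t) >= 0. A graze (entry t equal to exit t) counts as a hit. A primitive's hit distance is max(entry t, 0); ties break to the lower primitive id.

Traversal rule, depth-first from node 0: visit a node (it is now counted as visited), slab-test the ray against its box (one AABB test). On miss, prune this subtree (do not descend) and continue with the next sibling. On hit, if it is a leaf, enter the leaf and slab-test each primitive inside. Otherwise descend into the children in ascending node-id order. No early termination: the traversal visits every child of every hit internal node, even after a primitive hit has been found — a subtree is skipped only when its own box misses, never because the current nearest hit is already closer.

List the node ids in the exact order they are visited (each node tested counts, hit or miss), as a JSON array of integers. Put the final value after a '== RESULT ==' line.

Traverse from the root:
N0 x:[65/3,89/3] y:[22,56] z:[25,58] -> hit [25,89/3], descend [1, 3, 10, 14]
  N1 x:[67/3,74/3] y:[48,56] z:[30,40] -> miss, prune
  N3 x:[24,89/3] y:[22,37] z:[40,58] -> miss, prune
  N10 x:[65/3,74/3] y:[46,50] z:[36,54] -> miss, prune
  N14 x:[23,28] y:[24,36] z:[25,40] -> hit [25,28], descend [6, 7, 12]
    N6 x:[74/3,80/3] y:[24,26] z:[31,33] -> miss, prune
    N7 x:[79/3,28] y:[26,27] z:[25,29] -> hit [79/3,27] leaf, test {P6@t=79/3}
    N12 x:[23,70/3] y:[32,36] z:[35,40] -> miss, prune

8 AABB tests over nodes [0, 1, 3, 10, 14, 6, 7, 12]; 1 leaf entered; closest P6.

== RESULT ==
[0, 1, 3, 10, 14, 6, 7, 12]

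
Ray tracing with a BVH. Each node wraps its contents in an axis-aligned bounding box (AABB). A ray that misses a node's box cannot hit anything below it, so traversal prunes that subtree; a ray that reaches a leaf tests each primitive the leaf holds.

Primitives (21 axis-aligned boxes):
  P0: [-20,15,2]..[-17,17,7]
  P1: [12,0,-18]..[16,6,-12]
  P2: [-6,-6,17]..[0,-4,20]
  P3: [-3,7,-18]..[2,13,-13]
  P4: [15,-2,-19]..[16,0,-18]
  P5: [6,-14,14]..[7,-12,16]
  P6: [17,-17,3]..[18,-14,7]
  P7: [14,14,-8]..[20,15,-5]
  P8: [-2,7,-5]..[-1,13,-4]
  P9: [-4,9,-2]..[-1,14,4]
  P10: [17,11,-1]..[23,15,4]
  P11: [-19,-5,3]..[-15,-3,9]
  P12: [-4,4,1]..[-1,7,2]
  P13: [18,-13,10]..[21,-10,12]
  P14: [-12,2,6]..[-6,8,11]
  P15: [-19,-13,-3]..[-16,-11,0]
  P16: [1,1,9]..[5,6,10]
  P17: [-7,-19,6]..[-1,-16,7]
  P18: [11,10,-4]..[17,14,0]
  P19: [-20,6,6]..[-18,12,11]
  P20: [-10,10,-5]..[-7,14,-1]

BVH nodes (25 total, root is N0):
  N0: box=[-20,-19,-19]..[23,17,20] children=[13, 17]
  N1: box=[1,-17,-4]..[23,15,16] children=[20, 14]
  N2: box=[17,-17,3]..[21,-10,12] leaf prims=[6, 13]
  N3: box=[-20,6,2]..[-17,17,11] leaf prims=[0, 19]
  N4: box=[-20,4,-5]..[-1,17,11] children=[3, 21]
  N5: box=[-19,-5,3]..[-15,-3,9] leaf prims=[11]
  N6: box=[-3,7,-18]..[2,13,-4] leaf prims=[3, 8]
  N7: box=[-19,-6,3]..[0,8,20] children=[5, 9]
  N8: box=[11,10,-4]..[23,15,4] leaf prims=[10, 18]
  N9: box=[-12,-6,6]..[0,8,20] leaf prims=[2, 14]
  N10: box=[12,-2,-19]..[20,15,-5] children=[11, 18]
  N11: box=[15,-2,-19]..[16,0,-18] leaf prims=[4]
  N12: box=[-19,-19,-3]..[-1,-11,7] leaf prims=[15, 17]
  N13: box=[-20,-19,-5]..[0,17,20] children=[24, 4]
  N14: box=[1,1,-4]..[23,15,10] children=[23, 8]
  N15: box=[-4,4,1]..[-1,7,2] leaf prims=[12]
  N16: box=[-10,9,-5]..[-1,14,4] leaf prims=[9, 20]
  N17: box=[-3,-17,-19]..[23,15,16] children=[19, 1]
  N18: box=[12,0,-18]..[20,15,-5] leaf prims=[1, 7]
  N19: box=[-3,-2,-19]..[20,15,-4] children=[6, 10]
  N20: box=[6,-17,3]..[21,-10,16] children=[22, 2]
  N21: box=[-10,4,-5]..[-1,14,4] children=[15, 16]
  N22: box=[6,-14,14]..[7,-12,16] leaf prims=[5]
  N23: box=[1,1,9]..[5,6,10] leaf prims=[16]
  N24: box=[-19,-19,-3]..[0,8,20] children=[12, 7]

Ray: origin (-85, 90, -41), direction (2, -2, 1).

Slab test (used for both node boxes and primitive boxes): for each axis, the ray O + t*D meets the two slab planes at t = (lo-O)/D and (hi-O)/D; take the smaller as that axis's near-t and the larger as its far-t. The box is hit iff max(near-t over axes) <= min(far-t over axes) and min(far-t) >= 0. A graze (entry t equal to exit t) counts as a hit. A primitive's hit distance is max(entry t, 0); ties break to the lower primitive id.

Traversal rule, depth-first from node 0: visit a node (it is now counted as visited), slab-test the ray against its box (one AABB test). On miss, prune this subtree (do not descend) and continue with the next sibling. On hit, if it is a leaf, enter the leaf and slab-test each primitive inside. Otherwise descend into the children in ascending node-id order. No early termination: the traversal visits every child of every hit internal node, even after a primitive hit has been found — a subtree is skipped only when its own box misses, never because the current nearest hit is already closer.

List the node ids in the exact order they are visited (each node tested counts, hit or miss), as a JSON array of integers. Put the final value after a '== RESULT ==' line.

Walk:
N0 x:[65/2,54] y:[73/2,109/2] z:[22,61] -> hit [73/2,54], descend [13, 17]
  N13 x:[65/2,85/2] y:[73/2,109/2] z:[36,61] -> hit [73/2,85/2], descend [4, 24]
    N4 x:[65/2,42] y:[73/2,43] z:[36,52] -> hit [73/2,42], descend [3, 21]
      N3 x:[65/2,34] y:[73/2,42] z:[43,52] -> miss, prune
      N21 x:[75/2,42] y:[38,43] z:[36,45] -> hit [38,42], descend [15, 16]
        N15 x:[81/2,42] y:[83/2,43] z:[42,43] -> hit [42,42] leaf, test {P12@t=42}
        N16 x:[75/2,42] y:[38,81/2] z:[36,45] -> hit [38,81/2] leaf, test {P9@t=81/2, P20@t=38}
    N24 x:[33,85/2] y:[41,109/2] z:[38,61] -> hit [41,85/2], descend [7, 12]
      N7 x:[33,85/2] y:[41,48] z:[44,61] -> miss, prune
      N12 x:[33,42] y:[101/2,109/2] z:[38,48] -> miss, prune
  N17 x:[41,54] y:[75/2,107/2] z:[22,57] -> hit [41,107/2], descend [1, 19]
    N1 x:[43,54] y:[75/2,107/2] z:[37,57] -> hit [43,107/2], descend [14, 20]
      N14 x:[43,54] y:[75/2,89/2] z:[37,51] -> hit [43,89/2], descend [8, 23]
        N8 x:[48,54] y:[75/2,40] z:[37,45] -> miss, prune
        N23 x:[43,45] y:[42,89/2] z:[50,51] -> miss, prune
      N20 x:[91/2,53] y:[50,107/2] z:[44,57] -> hit [50,53], descend [2, 22]
        N2 x:[51,53] y:[50,107/2] z:[44,53] -> hit [51,53] leaf, test {P6(miss), P13@t=103/2}
        N22 x:[91/2,46] y:[51,52] z:[55,57] -> miss, prune
    N19 x:[41,105/2] y:[75/2,46] z:[22,37] -> miss, prune

19 AABB tests over nodes [0, 13, 4, 3, 21, 15, 16, 24, 7, 12, 17, 1, 14, 8, 23, 20, 2, 22, 19]; 3 leaves entered; closest P20.

== RESULT ==
[0, 13, 4, 3, 21, 15, 16, 24, 7, 12, 17, 1, 14, 8, 23, 20, 2, 22, 19]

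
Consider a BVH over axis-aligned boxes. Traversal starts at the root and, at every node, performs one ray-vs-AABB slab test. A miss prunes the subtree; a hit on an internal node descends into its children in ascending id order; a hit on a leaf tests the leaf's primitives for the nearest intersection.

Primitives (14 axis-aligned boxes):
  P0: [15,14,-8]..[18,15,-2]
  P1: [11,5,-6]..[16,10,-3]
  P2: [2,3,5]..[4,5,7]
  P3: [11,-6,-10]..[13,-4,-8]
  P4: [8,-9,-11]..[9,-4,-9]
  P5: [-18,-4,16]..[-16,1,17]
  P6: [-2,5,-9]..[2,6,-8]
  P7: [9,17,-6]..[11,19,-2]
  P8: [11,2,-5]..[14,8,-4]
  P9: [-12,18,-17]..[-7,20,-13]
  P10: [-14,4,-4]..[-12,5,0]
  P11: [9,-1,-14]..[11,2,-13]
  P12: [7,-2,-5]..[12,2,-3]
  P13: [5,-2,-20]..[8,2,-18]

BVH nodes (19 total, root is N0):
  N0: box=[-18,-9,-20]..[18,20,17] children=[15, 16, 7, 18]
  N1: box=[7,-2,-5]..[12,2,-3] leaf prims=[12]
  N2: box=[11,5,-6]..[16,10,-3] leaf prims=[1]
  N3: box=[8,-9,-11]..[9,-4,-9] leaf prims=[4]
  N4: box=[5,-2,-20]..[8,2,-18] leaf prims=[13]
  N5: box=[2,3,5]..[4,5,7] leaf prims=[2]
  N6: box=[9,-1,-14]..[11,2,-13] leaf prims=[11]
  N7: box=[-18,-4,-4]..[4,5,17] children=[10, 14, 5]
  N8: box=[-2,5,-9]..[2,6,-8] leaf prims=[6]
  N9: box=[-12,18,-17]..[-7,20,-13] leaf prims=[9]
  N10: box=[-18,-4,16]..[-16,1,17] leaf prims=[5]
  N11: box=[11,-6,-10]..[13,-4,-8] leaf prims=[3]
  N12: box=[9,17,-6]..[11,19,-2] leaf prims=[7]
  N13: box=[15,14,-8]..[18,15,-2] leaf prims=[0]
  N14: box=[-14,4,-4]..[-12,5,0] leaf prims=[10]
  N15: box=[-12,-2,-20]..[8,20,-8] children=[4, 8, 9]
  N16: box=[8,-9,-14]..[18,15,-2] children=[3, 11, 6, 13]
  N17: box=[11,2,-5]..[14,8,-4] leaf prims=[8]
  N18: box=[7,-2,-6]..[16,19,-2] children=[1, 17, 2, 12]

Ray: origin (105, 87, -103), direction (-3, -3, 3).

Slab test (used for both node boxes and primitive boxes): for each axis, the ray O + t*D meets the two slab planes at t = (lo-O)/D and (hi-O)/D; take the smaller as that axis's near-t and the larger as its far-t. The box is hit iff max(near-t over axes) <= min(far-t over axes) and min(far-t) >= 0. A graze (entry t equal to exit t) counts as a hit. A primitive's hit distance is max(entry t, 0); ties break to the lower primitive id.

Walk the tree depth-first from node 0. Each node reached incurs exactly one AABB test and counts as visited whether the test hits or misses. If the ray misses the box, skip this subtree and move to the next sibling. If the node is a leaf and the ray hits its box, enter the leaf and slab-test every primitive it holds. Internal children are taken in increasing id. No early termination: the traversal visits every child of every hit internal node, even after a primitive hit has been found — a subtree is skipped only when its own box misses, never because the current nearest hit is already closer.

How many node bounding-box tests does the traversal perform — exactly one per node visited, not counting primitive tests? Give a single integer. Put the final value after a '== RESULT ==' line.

Traverse from the root:
N0 x:[29,41] y:[67/3,32] z:[83/3,40] -> hit [29,32], descend [7, 15, 16, 18]
  N7 x:[101/3,41] y:[82/3,91/3] z:[33,40] -> miss, prune
  N15 x:[97/3,39] y:[67/3,89/3] z:[83/3,95/3] -> miss, prune
  N16 x:[29,97/3] y:[24,32] z:[89/3,101/3] -> hit [89/3,32], descend [3, 6, 11, 13]
    N3 x:[32,97/3] y:[91/3,32] z:[92/3,94/3] -> miss, prune
    N6 x:[94/3,32] y:[85/3,88/3] z:[89/3,30] -> miss, prune
    N11 x:[92/3,94/3] y:[91/3,31] z:[31,95/3] -> hit [31,31] leaf, test {P3@t=31}
    N13 x:[29,30] y:[24,73/3] z:[95/3,101/3] -> miss, prune
  N18 x:[89/3,98/3] y:[68/3,89/3] z:[97/3,101/3] -> miss, prune

Summary -> nodes [0, 7, 15, 16, 3, 6, 11, 13, 18]; box-tests=9; leaf-entries=1; first=P3

== RESULT ==
9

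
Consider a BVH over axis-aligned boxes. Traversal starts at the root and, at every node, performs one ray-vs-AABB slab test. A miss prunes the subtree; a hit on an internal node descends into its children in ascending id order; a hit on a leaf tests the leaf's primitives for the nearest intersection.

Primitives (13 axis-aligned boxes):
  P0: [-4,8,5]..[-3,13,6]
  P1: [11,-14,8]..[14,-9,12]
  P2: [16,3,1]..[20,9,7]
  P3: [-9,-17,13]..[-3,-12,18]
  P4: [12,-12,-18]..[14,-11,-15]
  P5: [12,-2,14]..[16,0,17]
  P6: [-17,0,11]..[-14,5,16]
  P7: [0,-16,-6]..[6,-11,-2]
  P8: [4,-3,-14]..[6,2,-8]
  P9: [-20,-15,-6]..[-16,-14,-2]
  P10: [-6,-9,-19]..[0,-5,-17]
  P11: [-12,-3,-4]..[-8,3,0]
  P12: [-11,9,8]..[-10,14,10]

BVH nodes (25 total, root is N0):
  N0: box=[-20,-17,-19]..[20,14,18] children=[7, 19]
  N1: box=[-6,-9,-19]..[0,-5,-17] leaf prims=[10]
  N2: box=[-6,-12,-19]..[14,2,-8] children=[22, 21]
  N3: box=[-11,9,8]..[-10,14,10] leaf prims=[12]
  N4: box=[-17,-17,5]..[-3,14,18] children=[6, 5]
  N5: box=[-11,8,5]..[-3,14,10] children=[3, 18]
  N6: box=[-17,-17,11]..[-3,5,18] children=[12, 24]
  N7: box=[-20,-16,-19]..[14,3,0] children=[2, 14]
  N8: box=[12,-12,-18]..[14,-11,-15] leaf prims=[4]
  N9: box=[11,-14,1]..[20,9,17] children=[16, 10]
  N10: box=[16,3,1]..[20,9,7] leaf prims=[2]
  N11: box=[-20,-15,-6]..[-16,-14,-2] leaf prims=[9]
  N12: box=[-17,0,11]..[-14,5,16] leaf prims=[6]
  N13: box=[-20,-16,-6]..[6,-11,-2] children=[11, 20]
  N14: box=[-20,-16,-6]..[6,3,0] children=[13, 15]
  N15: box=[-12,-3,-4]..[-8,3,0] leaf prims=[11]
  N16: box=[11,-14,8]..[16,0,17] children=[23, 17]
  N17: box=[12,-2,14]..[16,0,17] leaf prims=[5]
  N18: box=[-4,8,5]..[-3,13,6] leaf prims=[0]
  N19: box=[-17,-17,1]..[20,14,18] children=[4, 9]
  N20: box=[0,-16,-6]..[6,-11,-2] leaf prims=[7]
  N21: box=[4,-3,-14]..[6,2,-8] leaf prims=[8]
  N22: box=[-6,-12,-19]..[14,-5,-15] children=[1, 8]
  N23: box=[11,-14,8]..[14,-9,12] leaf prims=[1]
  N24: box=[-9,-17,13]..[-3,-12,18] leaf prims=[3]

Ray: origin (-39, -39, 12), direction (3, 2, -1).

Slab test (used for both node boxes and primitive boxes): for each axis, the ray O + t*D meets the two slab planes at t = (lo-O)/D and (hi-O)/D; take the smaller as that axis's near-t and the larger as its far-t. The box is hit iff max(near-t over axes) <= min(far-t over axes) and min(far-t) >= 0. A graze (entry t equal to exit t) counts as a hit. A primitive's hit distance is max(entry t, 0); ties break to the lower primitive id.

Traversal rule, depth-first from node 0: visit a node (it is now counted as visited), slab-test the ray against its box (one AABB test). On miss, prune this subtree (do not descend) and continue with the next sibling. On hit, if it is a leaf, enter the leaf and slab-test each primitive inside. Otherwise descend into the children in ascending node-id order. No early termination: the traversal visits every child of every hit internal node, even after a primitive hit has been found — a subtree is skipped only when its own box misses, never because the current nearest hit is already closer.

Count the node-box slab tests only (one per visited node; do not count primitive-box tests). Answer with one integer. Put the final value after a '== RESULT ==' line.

Trace the traversal:
N0 x:[19/3,59/3] y:[11,53/2] z:[-6,31] -> hit [11,59/3], descend [7, 19]
  N7 x:[19/3,53/3] y:[23/2,21] z:[12,31] -> hit [12,53/3], descend [2, 14]
    N2 x:[11,53/3] y:[27/2,41/2] z:[20,31] -> miss, prune
    N14 x:[19/3,15] y:[23/2,21] z:[12,18] -> hit [12,15], descend [13, 15]
      N13 x:[19/3,15] y:[23/2,14] z:[14,18] -> hit [14,14], descend [11, 20]
        N11 x:[19/3,23/3] y:[12,25/2] z:[14,18] -> miss, prune
        N20 x:[13,15] y:[23/2,14] z:[14,18] -> hit [14,14] leaf, test {P7@t=14}
      N15 x:[9,31/3] y:[18,21] z:[12,16] -> miss, prune
  N19 x:[22/3,59/3] y:[11,53/2] z:[-6,11] -> hit [11,11], descend [4, 9]
    N4 x:[22/3,12] y:[11,53/2] z:[-6,7] -> miss, prune
    N9 x:[50/3,59/3] y:[25/2,24] z:[-5,11] -> miss, prune

order=[0, 7, 2, 14, 13, 11, 20, 15, 19, 4, 9]  |boxes|=11  |leaves|=1  hit=P7

== RESULT ==
11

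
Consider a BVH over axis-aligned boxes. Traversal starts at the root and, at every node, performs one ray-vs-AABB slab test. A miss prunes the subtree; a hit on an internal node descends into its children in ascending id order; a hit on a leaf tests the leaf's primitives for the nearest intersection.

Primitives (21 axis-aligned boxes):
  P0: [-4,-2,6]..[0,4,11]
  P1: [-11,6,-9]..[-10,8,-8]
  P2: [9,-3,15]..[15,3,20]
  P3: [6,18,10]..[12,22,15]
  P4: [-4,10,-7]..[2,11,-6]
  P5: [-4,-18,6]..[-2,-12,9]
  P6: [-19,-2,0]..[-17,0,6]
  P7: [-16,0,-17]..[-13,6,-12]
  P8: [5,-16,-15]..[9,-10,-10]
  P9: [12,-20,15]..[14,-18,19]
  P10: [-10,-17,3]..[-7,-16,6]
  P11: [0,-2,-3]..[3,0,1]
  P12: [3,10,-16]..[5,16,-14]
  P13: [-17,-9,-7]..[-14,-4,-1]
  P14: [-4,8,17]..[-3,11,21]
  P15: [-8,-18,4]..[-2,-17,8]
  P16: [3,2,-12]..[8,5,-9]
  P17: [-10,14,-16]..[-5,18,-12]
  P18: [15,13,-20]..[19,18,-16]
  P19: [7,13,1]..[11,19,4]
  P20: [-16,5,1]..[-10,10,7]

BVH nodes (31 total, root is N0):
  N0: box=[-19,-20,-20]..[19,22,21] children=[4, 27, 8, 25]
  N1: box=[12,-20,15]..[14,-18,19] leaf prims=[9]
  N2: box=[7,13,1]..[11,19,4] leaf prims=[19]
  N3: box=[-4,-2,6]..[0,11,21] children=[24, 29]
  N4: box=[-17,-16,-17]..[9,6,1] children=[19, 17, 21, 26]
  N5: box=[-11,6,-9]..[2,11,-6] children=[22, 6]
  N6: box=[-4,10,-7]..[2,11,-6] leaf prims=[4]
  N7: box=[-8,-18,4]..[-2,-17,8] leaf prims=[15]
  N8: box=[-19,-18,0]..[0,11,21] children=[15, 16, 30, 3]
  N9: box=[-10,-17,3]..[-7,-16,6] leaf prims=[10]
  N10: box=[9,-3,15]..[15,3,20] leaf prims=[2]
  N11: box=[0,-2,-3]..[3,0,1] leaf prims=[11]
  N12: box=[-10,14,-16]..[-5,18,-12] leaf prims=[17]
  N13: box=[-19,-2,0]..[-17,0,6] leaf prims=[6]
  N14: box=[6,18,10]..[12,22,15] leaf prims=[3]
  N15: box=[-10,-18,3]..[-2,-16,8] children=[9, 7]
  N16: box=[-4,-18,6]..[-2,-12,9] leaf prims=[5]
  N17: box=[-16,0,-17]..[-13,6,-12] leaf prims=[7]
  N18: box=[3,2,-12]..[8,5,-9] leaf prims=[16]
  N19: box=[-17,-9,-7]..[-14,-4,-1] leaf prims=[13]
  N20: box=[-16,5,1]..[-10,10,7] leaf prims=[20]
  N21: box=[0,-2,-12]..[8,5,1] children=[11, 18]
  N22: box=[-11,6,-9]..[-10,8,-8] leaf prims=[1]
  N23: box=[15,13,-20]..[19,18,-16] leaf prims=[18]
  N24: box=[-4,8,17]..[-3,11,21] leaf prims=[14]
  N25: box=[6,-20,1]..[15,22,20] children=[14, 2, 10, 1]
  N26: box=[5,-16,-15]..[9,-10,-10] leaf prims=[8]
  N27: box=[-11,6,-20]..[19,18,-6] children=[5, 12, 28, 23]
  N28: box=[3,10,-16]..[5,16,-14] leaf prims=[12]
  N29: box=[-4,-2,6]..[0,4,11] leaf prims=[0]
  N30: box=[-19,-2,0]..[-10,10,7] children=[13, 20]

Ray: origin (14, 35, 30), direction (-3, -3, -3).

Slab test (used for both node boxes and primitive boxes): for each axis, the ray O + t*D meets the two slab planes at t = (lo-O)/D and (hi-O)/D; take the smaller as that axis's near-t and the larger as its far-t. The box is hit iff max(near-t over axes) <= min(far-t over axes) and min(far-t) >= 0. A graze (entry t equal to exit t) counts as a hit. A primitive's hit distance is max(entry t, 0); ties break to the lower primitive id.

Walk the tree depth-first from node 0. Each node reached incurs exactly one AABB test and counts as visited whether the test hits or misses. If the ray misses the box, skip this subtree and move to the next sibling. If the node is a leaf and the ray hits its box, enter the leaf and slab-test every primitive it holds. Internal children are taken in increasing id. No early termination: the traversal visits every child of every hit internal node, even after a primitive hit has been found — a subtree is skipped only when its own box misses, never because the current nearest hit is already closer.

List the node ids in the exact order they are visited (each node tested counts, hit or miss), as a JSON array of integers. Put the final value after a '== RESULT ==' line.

Walk:
N0 x:[-5/3,11] y:[13/3,55/3] z:[3,50/3] -> hit [13/3,11], descend [4, 8, 25, 27]
  N4 x:[5/3,31/3] y:[29/3,17] z:[29/3,47/3] -> hit [29/3,31/3], descend [17, 19, 21, 26]
    N17 x:[9,10] y:[29/3,35/3] z:[14,47/3] -> miss, prune
    N19 x:[28/3,31/3] y:[13,44/3] z:[31/3,37/3] -> miss, prune
    N21 x:[2,14/3] y:[10,37/3] z:[29/3,14] -> miss, prune
    N26 x:[5/3,3] y:[15,17] z:[40/3,15] -> miss, prune
  N8 x:[14/3,11] y:[8,53/3] z:[3,10] -> hit [8,10], descend [3, 15, 16, 30]
    N3 x:[14/3,6] y:[8,37/3] z:[3,8] -> miss, prune
    N15 x:[16/3,8] y:[17,53/3] z:[22/3,9] -> miss, prune
    N16 x:[16/3,6] y:[47/3,53/3] z:[7,8] -> miss, prune
    N30 x:[8,11] y:[25/3,37/3] z:[23/3,10] -> hit [25/3,10], descend [13, 20]
      N13 x:[31/3,11] y:[35/3,37/3] z:[8,10] -> miss, prune
      N20 x:[8,10] y:[25/3,10] z:[23/3,29/3] -> hit [25/3,29/3] leaf, test {P20@t=25/3}
  N25 x:[-1/3,8/3] y:[13/3,55/3] z:[10/3,29/3] -> miss, prune
  N27 x:[-5/3,25/3] y:[17/3,29/3] z:[12,50/3] -> miss, prune

15 AABB tests over nodes [0, 4, 17, 19, 21, 26, 8, 3, 15, 16, 30, 13, 20, 25, 27]; 1 leaf entered; closest P20.

== RESULT ==
[0, 4, 17, 19, 21, 26, 8, 3, 15, 16, 30, 13, 20, 25, 27]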